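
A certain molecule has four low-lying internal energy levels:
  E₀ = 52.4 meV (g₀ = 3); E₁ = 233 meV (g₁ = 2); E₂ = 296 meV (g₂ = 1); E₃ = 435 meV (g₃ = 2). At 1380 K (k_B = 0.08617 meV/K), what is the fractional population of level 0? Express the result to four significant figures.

k_BT = 0.08617 × 1380 K = 118.915 meV.
Eᵢ/kT = 0.440651, 1.95938, 2.48917, 3.65808.
Z = Σ gᵢe^(−Eᵢ/kT) = 3·e^(−0.440651) + 2·e^(−1.95938) + 1·e^(−2.48917) + 2·e^(−3.65808) = 1.93085 + 0.281892 + 0.0829788 + 0.0515639 = 2.34728.
P₀ = g₀ e^(−E₀/kT) / Z = 1.93085/2.34728 = 0.8226.

0.8226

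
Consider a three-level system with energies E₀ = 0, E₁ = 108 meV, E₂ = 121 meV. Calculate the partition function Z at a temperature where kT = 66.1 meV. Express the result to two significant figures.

Z = 1.4

Eᵢ/kT = 0, 1.634, 1.831.
Z = Σ e^(−Eᵢ/kT) = e^(−0) + e^(−1.634) + e^(−1.831) = 1.000 + 0.1951 + 0.1603 = 1.355.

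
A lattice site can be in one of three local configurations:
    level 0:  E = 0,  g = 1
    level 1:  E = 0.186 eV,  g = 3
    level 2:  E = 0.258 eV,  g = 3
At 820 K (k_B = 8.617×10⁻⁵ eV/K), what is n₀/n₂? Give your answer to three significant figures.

12.8

k_BT = 8.617×10⁻⁵ × 820 K = 0.070659 eV.
n₀/n₂ = (g₀/g₂) exp[−(E₀−E₂)/kT] = (1/3) × exp(−(-0.258 eV)/(0.070659 eV)) = (1/3) × exp(3.6513) = 12.8.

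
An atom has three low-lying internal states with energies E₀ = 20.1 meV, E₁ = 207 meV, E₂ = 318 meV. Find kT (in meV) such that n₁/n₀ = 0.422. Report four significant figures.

n₁/n₀ = exp[−(E₁−E₀)/kT] = 0.422.
⇒ (E₁−E₀)/kT = ln(1/0.422) = ln(2.36967) = 0.862751.
kT = 186.9 meV / 0.862751 = 216.6 meV.

216.6 meV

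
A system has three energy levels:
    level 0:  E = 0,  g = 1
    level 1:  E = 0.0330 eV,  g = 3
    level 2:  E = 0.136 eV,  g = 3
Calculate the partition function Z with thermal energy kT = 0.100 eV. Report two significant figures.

Eᵢ/kT = 0, 0.3300, 1.360.
Z = Σ gᵢe^(−Eᵢ/kT) = 1·e^(−0) + 3·e^(−0.3300) + 3·e^(−1.360) = 1.000 + 2.157 + 0.7700 = 3.927.

Z = 3.9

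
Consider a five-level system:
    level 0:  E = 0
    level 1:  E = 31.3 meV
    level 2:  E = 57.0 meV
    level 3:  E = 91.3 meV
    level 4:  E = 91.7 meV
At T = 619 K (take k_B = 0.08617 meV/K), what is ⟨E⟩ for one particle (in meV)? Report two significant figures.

31 meV

k_BT = 0.08617 × 619 K = 53.34 meV.
Eᵢ/kT = 0, 0.5868, 1.069, 1.712, 1.719.
Z = Σ e^(−Eᵢ/kT) = e^(−0) + e^(−0.5868) + e^(−1.069) + e^(−1.712) + e^(−1.719) = 1.000 + 0.5561 + 0.3434 + 0.1805 + 0.1792 = 2.259.
⟨E⟩ = Σ Eᵢ e^(−Eᵢ/kT) / Z = (0·1.000 + 31.3·0.5561 + 57.0·0.3434 + 91.3·0.1805 + 91.7·0.1792) / 2.259 = 31 meV.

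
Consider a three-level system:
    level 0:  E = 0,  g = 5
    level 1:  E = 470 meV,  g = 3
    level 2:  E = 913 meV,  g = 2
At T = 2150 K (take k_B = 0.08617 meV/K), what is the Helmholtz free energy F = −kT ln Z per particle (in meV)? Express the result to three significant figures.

k_BT = 0.08617 × 2150 K = 185.27 meV.
Eᵢ/kT = 0, 2.5368, 4.9279.
Z = Σ gᵢe^(−Eᵢ/kT) = 5·e^(−0) + 3·e^(−2.5368) + 2·e^(−4.9279) = 5.0000 + 0.23736 + 0.014483 = 5.2518.
F = −kT ln Z = −185.27 × ln(5.2518) = −185.27 × 1.6586 = -307 meV.

-307 meV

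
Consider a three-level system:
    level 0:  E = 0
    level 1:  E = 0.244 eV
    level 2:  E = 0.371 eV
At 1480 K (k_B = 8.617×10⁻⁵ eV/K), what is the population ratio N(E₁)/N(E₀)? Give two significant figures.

0.15

k_BT = 8.617×10⁻⁵ × 1480 K = 0.1275 eV.
n₁/n₀ = exp[−(E₁−E₀)/kT] = exp(−(0.244 eV)/(0.1275 eV)) = exp(-1.914) = 0.15.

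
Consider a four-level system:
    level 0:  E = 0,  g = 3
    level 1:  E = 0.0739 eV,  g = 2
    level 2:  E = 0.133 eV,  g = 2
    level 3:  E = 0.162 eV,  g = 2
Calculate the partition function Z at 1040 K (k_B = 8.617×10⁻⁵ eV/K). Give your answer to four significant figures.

Z = 4.658

k_BT = 8.617×10⁻⁵ × 1040 K = 0.0896168 eV.
Eᵢ/kT = 0, 0.824622, 1.48410, 1.80770.
Z = Σ gᵢe^(−Eᵢ/kT) = 3·e^(−0) + 2·e^(−0.824622) + 2·e^(−1.48410) + 2·e^(−1.80770) = 3.00000 + 0.876801 + 0.453413 + 0.328062 = 4.65828.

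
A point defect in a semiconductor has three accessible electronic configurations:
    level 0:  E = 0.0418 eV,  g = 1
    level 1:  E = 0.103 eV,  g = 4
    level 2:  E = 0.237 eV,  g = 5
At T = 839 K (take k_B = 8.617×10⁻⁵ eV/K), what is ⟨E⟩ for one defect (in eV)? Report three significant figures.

0.0977 eV

k_BT = 8.617×10⁻⁵ × 839 K = 0.072297 eV.
Eᵢ/kT = 0.57817, 1.4247, 3.2781.
Z = Σ gᵢe^(−Eᵢ/kT) = 1·e^(−0.57817) + 4·e^(−1.4247) + 5·e^(−3.2781) = 0.56092 + 0.96232 + 0.18850 = 1.7117.
⟨E⟩ = Σ Eᵢ gᵢe^(−Eᵢ/kT) / Z = (0.0418·0.56092 + 0.103·0.96232 + 0.237·0.18850) / 1.7117 = 0.0977 eV.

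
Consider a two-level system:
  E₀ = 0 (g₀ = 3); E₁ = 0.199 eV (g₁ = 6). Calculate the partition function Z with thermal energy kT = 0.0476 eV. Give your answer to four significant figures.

Z = 3.092

Eᵢ/kT = 0, 4.18067.
Z = Σ gᵢe^(−Eᵢ/kT) = 3·e^(−0) + 6·e^(−4.18067) = 3.00000 + 0.0917296 = 3.09173.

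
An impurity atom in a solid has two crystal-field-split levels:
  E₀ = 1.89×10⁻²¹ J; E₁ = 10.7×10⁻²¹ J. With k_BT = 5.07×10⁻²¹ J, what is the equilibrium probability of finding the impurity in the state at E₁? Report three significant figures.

0.150

Eᵢ/kT = 0.37278, 2.1105.
Z = Σ e^(−Eᵢ/kT) = e^(−0.37278) + e^(−2.1105) = 0.68882 + 0.12118 = 0.81000.
P₁ = e^(−E₁/kT) / Z = 0.12118/0.81000 = 0.150.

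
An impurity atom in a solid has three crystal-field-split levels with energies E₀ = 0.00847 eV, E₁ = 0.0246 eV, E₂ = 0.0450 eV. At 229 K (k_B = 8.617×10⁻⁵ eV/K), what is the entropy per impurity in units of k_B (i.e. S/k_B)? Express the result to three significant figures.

k_BT = 8.617×10⁻⁵ × 229 K = 0.019733 eV.
Eᵢ/kT = 0.42923, 1.2466, 2.2804.
Z = Σ e^(−Eᵢ/kT) = e^(−0.42923) + e^(−1.2466) + e^(−2.2804) = 0.65101 + 0.28748 + 0.10224 = 1.0407.
⟨E⟩ = Σ EᵢPᵢ = 0.016515 eV.
S/k_B = ln Z + ⟨E⟩/kT = ln(1.0407) + 0.016515/0.019733 = 0.039894 + 0.83692 = 0.877.

0.877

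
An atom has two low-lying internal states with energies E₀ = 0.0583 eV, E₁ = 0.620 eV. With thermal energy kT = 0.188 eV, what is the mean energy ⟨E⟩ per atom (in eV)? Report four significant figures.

Eᵢ/kT = 0.310106, 3.29787.
Z = Σ e^(−Eᵢ/kT) = e^(−0.310106) + e^(−3.29787) = 0.733369 + 0.0369618 = 0.770331.
⟨E⟩ = Σ Eᵢ e^(−Eᵢ/kT) / Z = (0.0583·0.733369 + 0.620·0.0369618) / 0.770331 = 0.08525 eV.

0.08525 eV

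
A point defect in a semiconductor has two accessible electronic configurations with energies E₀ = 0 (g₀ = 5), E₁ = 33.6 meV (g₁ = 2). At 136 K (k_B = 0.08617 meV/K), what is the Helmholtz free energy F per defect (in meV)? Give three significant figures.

k_BT = 0.08617 × 136 K = 11.719 meV.
Eᵢ/kT = 0, 2.8671.
Z = Σ gᵢe^(−Eᵢ/kT) = 5·e^(−0) + 2·e^(−2.8671) = 5.0000 + 0.11373 = 5.1137.
F = −kT ln Z = −11.719 × ln(5.1137) = −11.719 × 1.6319 = -19.1 meV.

-19.1 meV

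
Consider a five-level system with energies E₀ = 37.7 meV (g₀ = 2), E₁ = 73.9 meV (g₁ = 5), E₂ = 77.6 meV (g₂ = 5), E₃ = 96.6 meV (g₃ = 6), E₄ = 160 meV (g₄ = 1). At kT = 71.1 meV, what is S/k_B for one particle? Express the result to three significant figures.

2.89

Eᵢ/kT = 0.53024, 1.0394, 1.0914, 1.3586, 2.2504.
Z = Σ gᵢe^(−Eᵢ/kT) = 2·e^(−0.53024) + 5·e^(−1.0394) + 5·e^(−1.0914) + 6·e^(−1.3586) + 1·e^(−2.2504) = 1.1769 + 1.7683 + 1.6787 + 1.5421 + 0.10536 = 6.2714.
⟨E⟩ = Σ EᵢPᵢ = 75.125 meV.
S/k_B = ln Z + ⟨E⟩/kT = ln(6.2714) + 75.125/71.1 = 1.8360 + 1.0566 = 2.89.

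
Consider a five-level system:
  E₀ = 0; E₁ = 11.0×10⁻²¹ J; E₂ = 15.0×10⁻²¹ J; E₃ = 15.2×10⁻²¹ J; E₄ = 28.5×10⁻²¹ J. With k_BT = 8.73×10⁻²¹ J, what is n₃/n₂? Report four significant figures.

0.9774

n₃/n₂ = exp[−(E₃−E₂)/kT] = exp(−(0.2 ×10⁻²¹ J)/(8.73 ×10⁻²¹ J)) = exp(-0.0229095) = 0.9774.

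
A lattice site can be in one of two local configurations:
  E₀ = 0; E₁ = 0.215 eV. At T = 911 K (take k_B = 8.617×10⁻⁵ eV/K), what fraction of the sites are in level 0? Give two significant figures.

k_BT = 8.617×10⁻⁵ × 911 K = 0.07850 eV.
Eᵢ/kT = 0, 2.739.
Z = Σ e^(−Eᵢ/kT) = e^(−0) + e^(−2.739) = 1.000 + 0.06463 = 1.065.
P₀ = e^(−E₀/kT) / Z = 1.000/1.065 = 0.94.

0.94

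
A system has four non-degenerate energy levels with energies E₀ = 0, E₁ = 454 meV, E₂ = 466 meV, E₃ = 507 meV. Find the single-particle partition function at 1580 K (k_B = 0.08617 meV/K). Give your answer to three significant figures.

k_BT = 0.08617 × 1580 K = 136.15 meV.
Eᵢ/kT = 0, 3.3346, 3.4227, 3.7238.
Z = Σ e^(−Eᵢ/kT) = e^(−0) + e^(−3.3346) + e^(−3.4227) + e^(−3.7238) = 1.0000 + 0.035629 + 0.032624 + 0.024142 = 1.0924.

Z = 1.09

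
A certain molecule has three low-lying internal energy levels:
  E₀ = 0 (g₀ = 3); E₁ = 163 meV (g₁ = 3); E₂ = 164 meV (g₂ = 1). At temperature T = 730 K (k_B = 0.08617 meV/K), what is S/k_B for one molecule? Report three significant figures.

1.43

k_BT = 0.08617 × 730 K = 62.904 meV.
Eᵢ/kT = 0, 2.5913, 2.6071.
Z = Σ gᵢe^(−Eᵢ/kT) = 3·e^(−0) + 3·e^(−2.5913) + 1·e^(−2.6071) = 3.0000 + 0.22477 + 0.073748 = 3.2985.
⟨E⟩ = Σ EᵢPᵢ = 14.774 meV.
S/k_B = ln Z + ⟨E⟩/kT = ln(3.2985) + 14.774/62.904 = 1.1935 + 0.23487 = 1.43.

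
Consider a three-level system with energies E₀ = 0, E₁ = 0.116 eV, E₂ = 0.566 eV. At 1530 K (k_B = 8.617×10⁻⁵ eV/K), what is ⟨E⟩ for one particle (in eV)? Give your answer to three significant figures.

0.0391 eV

k_BT = 8.617×10⁻⁵ × 1530 K = 0.13184 eV.
Eᵢ/kT = 0, 0.87985, 4.2931.
Z = Σ e^(−Eᵢ/kT) = e^(−0) + e^(−0.87985) + e^(−4.2931) = 1.0000 + 0.41485 + 0.013663 = 1.4285.
⟨E⟩ = Σ Eᵢ e^(−Eᵢ/kT) / Z = (0·1.0000 + 0.116·0.41485 + 0.566·0.013663) / 1.4285 = 0.0391 eV.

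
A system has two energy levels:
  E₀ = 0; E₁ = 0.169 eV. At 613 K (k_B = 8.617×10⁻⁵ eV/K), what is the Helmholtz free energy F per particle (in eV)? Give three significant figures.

k_BT = 8.617×10⁻⁵ × 613 K = 0.052822 eV.
Eᵢ/kT = 0, 3.1994.
Z = Σ e^(−Eᵢ/kT) = e^(−0) + e^(−3.1994) = 1.0000 + 0.040787 = 1.0408.
F = −kT ln Z = −0.052822 × ln(1.0408) = −0.052822 × 0.039990 = -0.00211 eV.

-0.00211 eV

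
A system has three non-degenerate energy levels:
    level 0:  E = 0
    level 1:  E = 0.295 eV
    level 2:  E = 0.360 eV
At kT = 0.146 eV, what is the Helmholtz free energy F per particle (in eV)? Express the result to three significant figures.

-0.0287 eV

Eᵢ/kT = 0, 2.0205, 2.4658.
Z = Σ e^(−Eᵢ/kT) = e^(−0) + e^(−2.0205) + e^(−2.4658) = 1.0000 + 0.13259 + 0.084941 = 1.2175.
F = −kT ln Z = −0.146 × ln(1.2175) = −0.146 × 0.19680 = -0.0287 eV.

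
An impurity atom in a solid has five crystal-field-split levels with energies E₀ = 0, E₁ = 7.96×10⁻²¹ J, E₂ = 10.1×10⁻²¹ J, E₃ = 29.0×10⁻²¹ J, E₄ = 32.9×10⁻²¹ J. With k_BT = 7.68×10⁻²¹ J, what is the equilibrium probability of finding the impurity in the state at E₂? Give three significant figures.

0.162

Eᵢ/kT = 0, 1.0365, 1.3151, 3.7760, 4.2839.
Z = Σ e^(−Eᵢ/kT) = e^(−0) + e^(−1.0365) + e^(−1.3151) + e^(−3.7760) + e^(−4.2839) = 1.0000 + 0.35469 + 0.26845 + 0.022914 + 0.013789 = 1.6598.
P₂ = e^(−E₂/kT) / Z = 0.26845/1.6598 = 0.162.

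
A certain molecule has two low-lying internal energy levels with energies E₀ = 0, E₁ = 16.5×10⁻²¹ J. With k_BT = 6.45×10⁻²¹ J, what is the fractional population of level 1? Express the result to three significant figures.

0.0719

Eᵢ/kT = 0, 2.5581.
Z = Σ e^(−Eᵢ/kT) = e^(−0) + e^(−2.5581) = 1.0000 + 0.077452 = 1.0775.
P₁ = e^(−E₁/kT) / Z = 0.077452/1.0775 = 0.0719.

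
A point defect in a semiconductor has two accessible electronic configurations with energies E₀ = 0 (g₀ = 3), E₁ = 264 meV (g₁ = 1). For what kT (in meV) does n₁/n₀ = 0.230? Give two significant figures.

710 meV

n₁/n₀ = (g₁/g₀) exp[−(E₁−E₀)/kT] = 0.230.
⇒ (E₁−E₀)/kT = ln((1/3)/0.230) = ln(1.449) = 0.3709.
kT = 264 meV / 0.3709 = 710 meV.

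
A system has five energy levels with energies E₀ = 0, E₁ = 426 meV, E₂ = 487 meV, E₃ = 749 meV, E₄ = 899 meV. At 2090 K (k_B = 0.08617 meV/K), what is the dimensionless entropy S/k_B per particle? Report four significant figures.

0.5925

k_BT = 0.08617 × 2090 K = 180.095 meV.
Eᵢ/kT = 0, 2.36542, 2.70413, 4.15892, 4.99181.
Z = Σ e^(−Eᵢ/kT) = e^(−0) + e^(−2.36542) + e^(−2.70413) + e^(−4.15892) + e^(−4.99181) = 1.00000 + 0.0939098 + 0.0669285 + 0.0156244 + 0.00679336 = 1.18326.
⟨E⟩ = Σ EᵢPᵢ = 76.4073 meV.
S/k_B = ln Z + ⟨E⟩/kT = ln(1.18326) + 76.4073/180.095 = 0.168273 + 0.424261 = 0.5925.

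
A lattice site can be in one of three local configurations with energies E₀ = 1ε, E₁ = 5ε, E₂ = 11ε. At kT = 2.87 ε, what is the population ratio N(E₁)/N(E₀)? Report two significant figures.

0.25

n₁/n₀ = exp[−(E₁−E₀)/kT] = exp(−(4ε)/(2.87ε)) = exp(-1.394) = 0.25.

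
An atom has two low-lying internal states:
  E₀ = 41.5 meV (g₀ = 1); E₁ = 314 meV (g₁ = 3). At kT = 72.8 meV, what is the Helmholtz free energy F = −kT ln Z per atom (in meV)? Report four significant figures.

36.50 meV

Eᵢ/kT = 0.570055, 4.31319.
Z = Σ gᵢe^(−Eᵢ/kT) = 1·e^(−0.570055) + 3·e^(−4.31319) = 0.565494 + 0.0401723 = 0.605666.
F = −kT ln Z = −72.8 × ln(0.605666) = −72.8 × -0.501427 = 36.50 meV.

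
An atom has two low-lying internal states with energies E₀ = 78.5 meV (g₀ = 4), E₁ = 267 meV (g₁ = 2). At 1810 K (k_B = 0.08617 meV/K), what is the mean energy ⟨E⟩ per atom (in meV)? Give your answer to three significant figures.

103 meV

k_BT = 0.08617 × 1810 K = 155.97 meV.
Eᵢ/kT = 0.50330, 1.7119.
Z = Σ gᵢe^(−Eᵢ/kT) = 4·e^(−0.50330) + 2·e^(−1.7119) = 2.4181 + 0.36104 = 2.7791.
⟨E⟩ = Σ Eᵢ gᵢe^(−Eᵢ/kT) / Z = (78.5·2.4181 + 267·0.36104) / 2.7791 = 103 meV.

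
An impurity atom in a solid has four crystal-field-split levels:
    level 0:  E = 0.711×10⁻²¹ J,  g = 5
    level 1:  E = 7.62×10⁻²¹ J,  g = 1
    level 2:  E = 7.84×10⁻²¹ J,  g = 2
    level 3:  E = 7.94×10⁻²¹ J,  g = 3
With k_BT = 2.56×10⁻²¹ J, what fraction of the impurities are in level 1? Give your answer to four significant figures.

Eᵢ/kT = 0.277734, 2.97656, 3.06250, 3.10156.
Z = Σ gᵢe^(−Eᵢ/kT) = 5·e^(−0.277734) + 1·e^(−2.97656) + 2·e^(−3.06250) + 3·e^(−3.10156) = 3.78749 + 0.0509679 + 0.0935412 + 0.134937 = 4.06694.
P₁ = g₁ e^(−E₁/kT) / Z = 0.0509679/4.06694 = 0.01253.

0.01253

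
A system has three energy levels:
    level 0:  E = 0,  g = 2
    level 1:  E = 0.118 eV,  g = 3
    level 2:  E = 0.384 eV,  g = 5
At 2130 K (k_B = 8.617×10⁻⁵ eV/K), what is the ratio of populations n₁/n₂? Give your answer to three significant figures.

2.56

k_BT = 8.617×10⁻⁵ × 2130 K = 0.18354 eV.
n₁/n₂ = (g₁/g₂) exp[−(E₁−E₂)/kT] = (3/5) × exp(−(-0.266 eV)/(0.18354 eV)) = (3/5) × exp(1.4493) = 2.56.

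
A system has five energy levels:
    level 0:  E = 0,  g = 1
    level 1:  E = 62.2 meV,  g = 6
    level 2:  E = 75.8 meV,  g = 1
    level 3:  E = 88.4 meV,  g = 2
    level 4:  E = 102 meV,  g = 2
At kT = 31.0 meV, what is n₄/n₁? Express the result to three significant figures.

n₄/n₁ = (g₄/g₁) exp[−(E₄−E₁)/kT] = (2/6) × exp(−(39.8 meV)/(31.0 meV)) = (2/6) × exp(-1.2839) = 0.0923.

0.0923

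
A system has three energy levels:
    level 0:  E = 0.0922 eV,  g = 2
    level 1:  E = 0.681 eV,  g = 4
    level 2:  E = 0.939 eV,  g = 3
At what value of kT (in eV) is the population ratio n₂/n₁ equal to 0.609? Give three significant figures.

n₂/n₁ = (g₂/g₁) exp[−(E₂−E₁)/kT] = 0.609.
⇒ (E₂−E₁)/kT = ln((3/4)/0.609) = ln(1.2315) = 0.20823.
kT = 0.258 eV / 0.20823 = 1.24 eV.

1.24 eV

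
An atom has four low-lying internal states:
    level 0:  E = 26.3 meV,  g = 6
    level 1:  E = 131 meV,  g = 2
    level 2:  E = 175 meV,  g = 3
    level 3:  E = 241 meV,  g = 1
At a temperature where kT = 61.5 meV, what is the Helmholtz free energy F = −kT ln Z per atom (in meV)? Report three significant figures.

Eᵢ/kT = 0.42764, 2.1301, 2.8455, 3.9187.
Z = Σ gᵢe^(−Eᵢ/kT) = 6·e^(−0.42764) + 2·e^(−2.1301) + 3·e^(−2.8455) + 1·e^(−3.9187) = 3.9123 + 0.23765 + 0.17432 + 0.019867 = 4.3441.
F = −kT ln Z = −61.5 × ln(4.3441) = −61.5 × 1.4688 = -90.3 meV.

-90.3 meV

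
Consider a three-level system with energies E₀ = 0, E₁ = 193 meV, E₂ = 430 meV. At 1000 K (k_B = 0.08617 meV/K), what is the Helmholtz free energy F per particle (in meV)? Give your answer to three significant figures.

k_BT = 0.08617 × 1000 K = 86.170 meV.
Eᵢ/kT = 0, 2.2398, 4.9901.
Z = Σ e^(−Eᵢ/kT) = e^(−0) + e^(−2.2398) + e^(−4.9901) = 1.0000 + 0.10648 + 0.0068050 = 1.1133.
F = −kT ln Z = −86.170 × ln(1.1133) = −86.170 × 0.10733 = -9.25 meV.

-9.25 meV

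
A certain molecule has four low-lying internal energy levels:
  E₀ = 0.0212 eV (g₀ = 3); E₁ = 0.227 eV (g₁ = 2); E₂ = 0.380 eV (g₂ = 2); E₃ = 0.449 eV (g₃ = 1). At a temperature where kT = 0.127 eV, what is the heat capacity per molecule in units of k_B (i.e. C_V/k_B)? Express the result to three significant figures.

0.575

Eᵢ/kT = 0.16693, 1.7874, 2.9921, 3.5354.
Z = Σ gᵢe^(−Eᵢ/kT) = 3·e^(−0.16693) + 2·e^(−1.7874) + 2·e^(−2.9921) + 1·e^(−3.5354) = 2.5388 + 0.33479 + 0.10036 + 0.029147 = 3.0031.
⟨E⟩ = 0.060286 eV, ⟨E²⟩ = 0.012907 eV².
C_V/k_B = (⟨E²⟩ − ⟨E⟩²)/(kT)² = (0.012907 − 0.0036344)/0.016129 = 0.575.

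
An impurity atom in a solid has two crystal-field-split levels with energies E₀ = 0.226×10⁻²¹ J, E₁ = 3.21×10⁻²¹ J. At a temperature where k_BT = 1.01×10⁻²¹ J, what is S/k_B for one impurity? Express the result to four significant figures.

0.1971

Eᵢ/kT = 0.223762, 3.17822.
Z = Σ e^(−Eᵢ/kT) = e^(−0.223762) + e^(−3.17822) = 0.799505 + 0.0416597 = 0.841165.
⟨E⟩ = Σ EᵢPᵢ = 0.373786 ×10⁻²¹ J.
S/k_B = ln Z + ⟨E⟩/kT = ln(0.841165) + 0.373786/1.01 = -0.172967 + 0.370085 = 0.1971.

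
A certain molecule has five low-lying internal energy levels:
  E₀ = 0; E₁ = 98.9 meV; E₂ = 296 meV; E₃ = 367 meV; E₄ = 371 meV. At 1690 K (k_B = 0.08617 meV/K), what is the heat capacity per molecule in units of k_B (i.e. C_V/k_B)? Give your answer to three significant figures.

0.681

k_BT = 0.08617 × 1690 K = 145.63 meV.
Eᵢ/kT = 0, 0.67912, 2.0325, 2.5201, 2.5476.
Z = Σ e^(−Eᵢ/kT) = e^(−0) + e^(−0.67912) + e^(−2.0325) + e^(−2.5201) + e^(−2.5476) = 1.0000 + 0.50706 + 0.13101 + 0.080452 + 0.078269 = 1.7968.
⟨E⟩ = 82.085 meV, ⟨E²⟩ = 21175 meV².
C_V/k_B = (⟨E²⟩ − ⟨E⟩²)/(kT)² = (21175 − 6737.9)/21208 = 0.681.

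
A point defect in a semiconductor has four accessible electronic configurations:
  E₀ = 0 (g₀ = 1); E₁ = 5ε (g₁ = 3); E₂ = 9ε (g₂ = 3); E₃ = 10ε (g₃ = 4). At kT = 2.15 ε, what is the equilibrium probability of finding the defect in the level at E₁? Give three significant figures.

Eᵢ/kT = 0, 2.3256, 4.1860, 4.6512.
Z = Σ gᵢe^(−Eᵢ/kT) = 1·e^(−0) + 3·e^(−2.3256) + 3·e^(−4.1860) + 4·e^(−4.6512) = 1.0000 + 0.29317 + 0.045621 + 0.038201 = 1.3770.
P₁ = g₁ e^(−E₁/kT) / Z = 0.29317/1.3770 = 0.213.

0.213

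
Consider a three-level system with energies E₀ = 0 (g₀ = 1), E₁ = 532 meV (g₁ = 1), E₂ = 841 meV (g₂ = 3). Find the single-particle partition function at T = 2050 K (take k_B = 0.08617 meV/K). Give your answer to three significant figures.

k_BT = 0.08617 × 2050 K = 176.65 meV.
Eᵢ/kT = 0, 3.0116, 4.7608.
Z = Σ gᵢe^(−Eᵢ/kT) = 1·e^(−0) + 1·e^(−3.0116) + 3·e^(−4.7608) = 1.0000 + 0.049213 + 0.025676 = 1.0749.

Z = 1.07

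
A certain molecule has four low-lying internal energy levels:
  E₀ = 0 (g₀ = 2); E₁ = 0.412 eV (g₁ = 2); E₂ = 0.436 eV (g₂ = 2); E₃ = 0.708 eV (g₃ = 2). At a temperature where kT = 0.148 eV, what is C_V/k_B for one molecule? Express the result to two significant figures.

0.90

Eᵢ/kT = 0, 2.784, 2.946, 4.784.
Z = Σ gᵢe^(−Eᵢ/kT) = 2·e^(−0) + 2·e^(−2.784) + 2·e^(−2.946) + 2·e^(−4.784) = 2.000 + 0.1236 + 0.1051 + 0.01672 = 2.245.
⟨E⟩ = 0.04837 eV, ⟨E²⟩ = 0.02198 eV².
C_V/k_B = (⟨E²⟩ − ⟨E⟩²)/(kT)² = (0.02198 − 0.002340)/0.02190 = 0.90.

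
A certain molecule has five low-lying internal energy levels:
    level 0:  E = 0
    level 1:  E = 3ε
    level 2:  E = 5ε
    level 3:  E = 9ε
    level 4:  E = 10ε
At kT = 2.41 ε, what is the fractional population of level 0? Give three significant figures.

0.688

Eᵢ/kT = 0, 1.2448, 2.0747, 3.7344, 4.1494.
Z = Σ e^(−Eᵢ/kT) = e^(−0) + e^(−1.2448) + e^(−2.0747) + e^(−3.7344) + e^(−4.1494) = 1.0000 + 0.28800 + 0.12559 + 0.023887 + 0.015774 = 1.4533.
P₀ = e^(−E₀/kT) / Z = 1.0000/1.4533 = 0.688.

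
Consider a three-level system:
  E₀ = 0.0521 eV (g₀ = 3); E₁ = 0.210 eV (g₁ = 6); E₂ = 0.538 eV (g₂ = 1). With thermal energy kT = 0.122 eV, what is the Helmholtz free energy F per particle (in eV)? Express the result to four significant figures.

-0.1357 eV

Eᵢ/kT = 0.427049, 1.72131, 4.40984.
Z = Σ gᵢe^(−Eᵢ/kT) = 3·e^(−0.427049) + 6·e^(−1.72131) + 1·e^(−4.40984) = 1.95729 + 1.07299 + 0.0121571 = 3.04244.
F = −kT ln Z = −0.122 × ln(3.04244) = −0.122 × 1.11266 = -0.1357 eV.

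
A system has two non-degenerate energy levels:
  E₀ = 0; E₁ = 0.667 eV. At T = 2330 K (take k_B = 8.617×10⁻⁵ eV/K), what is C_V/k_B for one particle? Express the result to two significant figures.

0.37

k_BT = 8.617×10⁻⁵ × 2330 K = 0.2008 eV.
Eᵢ/kT = 0, 3.322.
Z = Σ e^(−Eᵢ/kT) = e^(−0) + e^(−3.322) = 1.000 + 0.03608 = 1.036.
⟨E⟩ = 0.02323 eV, ⟨E²⟩ = 0.01549 eV².
C_V/k_B = (⟨E²⟩ − ⟨E⟩²)/(kT)² = (0.01549 − 0.0005396)/0.04032 = 0.37.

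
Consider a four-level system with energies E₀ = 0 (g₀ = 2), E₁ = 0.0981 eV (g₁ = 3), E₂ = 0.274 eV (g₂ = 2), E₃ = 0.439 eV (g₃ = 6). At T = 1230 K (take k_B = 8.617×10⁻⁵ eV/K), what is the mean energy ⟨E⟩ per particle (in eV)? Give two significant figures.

k_BT = 8.617×10⁻⁵ × 1230 K = 0.1060 eV.
Eᵢ/kT = 0, 0.9255, 2.585, 4.142.
Z = Σ gᵢe^(−Eᵢ/kT) = 2·e^(−0) + 3·e^(−0.9255) + 2·e^(−2.585) + 6·e^(−4.142) = 2.000 + 1.189 + 0.1508 + 0.09535 = 3.435.
⟨E⟩ = Σ Eᵢ gᵢe^(−Eᵢ/kT) / Z = (0·2.000 + 0.0981·1.189 + 0.274·0.1508 + 0.439·0.09535) / 3.435 = 0.058 eV.

0.058 eV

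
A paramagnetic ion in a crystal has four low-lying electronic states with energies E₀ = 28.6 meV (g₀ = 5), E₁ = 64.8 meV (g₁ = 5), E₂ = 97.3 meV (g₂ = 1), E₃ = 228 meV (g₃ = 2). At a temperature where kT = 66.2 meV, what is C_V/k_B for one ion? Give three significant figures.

Eᵢ/kT = 0.43202, 0.97885, 1.4698, 3.4441.
Z = Σ gᵢe^(−Eᵢ/kT) = 5·e^(−0.43202) + 5·e^(−0.97885) + 1·e^(−1.4698) + 2·e^(−3.4441) = 3.2460 + 1.8787 + 0.22997 + 0.063867 = 5.4185.
⟨E⟩ = 46.417 meV, ⟨E²⟩ = 2960.4 meV².
C_V/k_B = (⟨E²⟩ − ⟨E⟩²)/(kT)² = (2960.4 − 2154.5)/4382.4 = 0.184.

0.184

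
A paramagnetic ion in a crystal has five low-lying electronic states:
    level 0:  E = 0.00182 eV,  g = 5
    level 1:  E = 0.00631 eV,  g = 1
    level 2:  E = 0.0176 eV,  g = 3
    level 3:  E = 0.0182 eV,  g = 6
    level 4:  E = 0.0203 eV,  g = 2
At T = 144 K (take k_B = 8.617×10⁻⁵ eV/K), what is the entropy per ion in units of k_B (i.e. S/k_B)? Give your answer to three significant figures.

k_BT = 8.617×10⁻⁵ × 144 K = 0.012408 eV.
Eᵢ/kT = 0.14668, 0.50854, 1.4184, 1.4668, 1.6360.
Z = Σ gᵢe^(−Eᵢ/kT) = 5·e^(−0.14668) + 1·e^(−0.50854) + 3·e^(−1.4184) + 6·e^(−1.4668) + 2·e^(−1.6360) = 4.3179 + 0.60137 + 0.72630 + 1.3840 + 0.38952 = 7.4191.
⟨E⟩ = Σ EᵢPᵢ = 0.0077546 eV.
S/k_B = ln Z + ⟨E⟩/kT = ln(7.4191) + 0.0077546/0.012408 = 2.0041 + 0.62497 = 2.63.

2.63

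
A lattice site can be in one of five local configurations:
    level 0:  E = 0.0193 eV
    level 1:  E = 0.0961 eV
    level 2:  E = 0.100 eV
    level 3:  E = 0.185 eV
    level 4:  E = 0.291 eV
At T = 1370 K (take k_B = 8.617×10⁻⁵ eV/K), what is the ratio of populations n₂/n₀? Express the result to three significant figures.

0.505

k_BT = 8.617×10⁻⁵ × 1370 K = 0.11805 eV.
n₂/n₀ = exp[−(E₂−E₀)/kT] = exp(−(0.0807 eV)/(0.11805 eV)) = exp(-0.68361) = 0.505.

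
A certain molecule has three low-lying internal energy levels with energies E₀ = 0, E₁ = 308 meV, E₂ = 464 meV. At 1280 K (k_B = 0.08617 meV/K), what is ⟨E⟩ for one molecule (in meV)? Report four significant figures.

23.96 meV

k_BT = 0.08617 × 1280 K = 110.298 meV.
Eᵢ/kT = 0, 2.79244, 4.20679.
Z = Σ e^(−Eᵢ/kT) = e^(−0) + e^(−2.79244) + e^(−4.20679) = 1.00000 + 0.0612715 + 0.0148941 = 1.07617.
⟨E⟩ = Σ Eᵢ e^(−Eᵢ/kT) / Z = (0·1.00000 + 308·0.0612715 + 464·0.0148941) / 1.07617 = 23.96 meV.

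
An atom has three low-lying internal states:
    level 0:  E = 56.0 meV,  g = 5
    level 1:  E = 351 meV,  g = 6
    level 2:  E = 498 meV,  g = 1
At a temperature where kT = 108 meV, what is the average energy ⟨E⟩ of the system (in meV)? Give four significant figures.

78.68 meV

Eᵢ/kT = 0.518519, 3.25000, 4.61111.
Z = Σ gᵢe^(−Eᵢ/kT) = 5·e^(−0.518519) + 6·e^(−3.25000) + 1·e^(−4.61111) = 2.97701 + 0.232645 + 0.00994078 = 3.21960.
⟨E⟩ = Σ Eᵢ gᵢe^(−Eᵢ/kT) / Z = (56.0·2.97701 + 351·0.232645 + 498·0.00994078) / 3.21960 = 78.68 meV.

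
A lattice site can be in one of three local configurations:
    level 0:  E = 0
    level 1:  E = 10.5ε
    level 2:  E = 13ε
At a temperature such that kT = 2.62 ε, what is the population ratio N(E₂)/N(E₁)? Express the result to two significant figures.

0.39

n₂/n₁ = exp[−(E₂−E₁)/kT] = exp(−(2.5ε)/(2.62ε)) = exp(-0.9542) = 0.39.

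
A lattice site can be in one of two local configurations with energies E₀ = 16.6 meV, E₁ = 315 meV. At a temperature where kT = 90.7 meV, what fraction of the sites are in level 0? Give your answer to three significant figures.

Eᵢ/kT = 0.18302, 3.4730.
Z = Σ e^(−Eᵢ/kT) = e^(−0.18302) + e^(−3.4730) = 0.83275 + 0.031024 = 0.86377.
P₀ = e^(−E₀/kT) / Z = 0.83275/0.86377 = 0.964.

0.964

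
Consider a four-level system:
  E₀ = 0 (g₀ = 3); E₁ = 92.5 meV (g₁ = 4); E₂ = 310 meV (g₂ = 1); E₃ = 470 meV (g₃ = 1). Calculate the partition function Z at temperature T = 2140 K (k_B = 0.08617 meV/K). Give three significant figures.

Z = 5.69

k_BT = 0.08617 × 2140 K = 184.40 meV.
Eᵢ/kT = 0, 0.50163, 1.6811, 2.5488.
Z = Σ gᵢe^(−Eᵢ/kT) = 3·e^(−0) + 4·e^(−0.50163) + 1·e^(−1.6811) + 1·e^(−2.5488) = 3.0000 + 2.4222 + 0.18617 + 0.078175 = 5.6865.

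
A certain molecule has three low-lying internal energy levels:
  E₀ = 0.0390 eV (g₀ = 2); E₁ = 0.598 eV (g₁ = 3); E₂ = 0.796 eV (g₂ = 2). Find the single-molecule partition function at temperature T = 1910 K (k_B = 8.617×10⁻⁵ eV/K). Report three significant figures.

Z = 1.67

k_BT = 8.617×10⁻⁵ × 1910 K = 0.16458 eV.
Eᵢ/kT = 0.23697, 3.6335, 4.8366.
Z = Σ gᵢe^(−Eᵢ/kT) = 2·e^(−0.23697) + 3·e^(−3.6335) + 2·e^(−4.8366) = 1.5780 + 0.079271 + 0.015868 = 1.6731.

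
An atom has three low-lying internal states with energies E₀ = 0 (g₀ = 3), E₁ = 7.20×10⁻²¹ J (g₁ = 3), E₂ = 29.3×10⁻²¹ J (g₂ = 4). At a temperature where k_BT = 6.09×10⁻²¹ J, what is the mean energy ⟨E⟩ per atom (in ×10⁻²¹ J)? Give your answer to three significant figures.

1.92 ×10⁻²¹ J

Eᵢ/kT = 0, 1.1823, 4.8112.
Z = Σ gᵢe^(−Eᵢ/kT) = 3·e^(−0) + 3·e^(−1.1823) + 4·e^(−4.8112) = 3.0000 + 0.91972 + 0.032552 = 3.9523.
⟨E⟩ = Σ Eᵢ gᵢe^(−Eᵢ/kT) / Z = (0·3.0000 + 7.20·0.91972 + 29.3·0.032552) / 3.9523 = 1.92 ×10⁻²¹ J.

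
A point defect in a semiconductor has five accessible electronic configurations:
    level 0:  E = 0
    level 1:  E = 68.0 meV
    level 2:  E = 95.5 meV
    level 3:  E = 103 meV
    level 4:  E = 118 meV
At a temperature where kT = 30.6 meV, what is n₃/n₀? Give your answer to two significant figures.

0.035

n₃/n₀ = exp[−(E₃−E₀)/kT] = exp(−(103 meV)/(30.6 meV)) = exp(-3.366) = 0.035.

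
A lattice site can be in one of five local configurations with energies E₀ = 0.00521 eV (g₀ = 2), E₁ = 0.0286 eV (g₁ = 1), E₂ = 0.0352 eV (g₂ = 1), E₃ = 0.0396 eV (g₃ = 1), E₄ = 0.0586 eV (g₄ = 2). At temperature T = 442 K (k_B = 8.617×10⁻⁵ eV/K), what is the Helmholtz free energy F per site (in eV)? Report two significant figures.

k_BT = 8.617×10⁻⁵ × 442 K = 0.03809 eV.
Eᵢ/kT = 0.1368, 0.7509, 0.9241, 1.040, 1.538.
Z = Σ gᵢe^(−Eᵢ/kT) = 2·e^(−0.1368) + 1·e^(−0.7509) + 1·e^(−0.9241) + 1·e^(−1.040) + 2·e^(−1.538) = 1.744 + 0.4719 + 0.3969 + 0.3535 + 0.4296 = 3.396.
F = −kT ln Z = −0.03809 × ln(3.396) = −0.03809 × 1.223 = -0.047 eV.

-0.047 eV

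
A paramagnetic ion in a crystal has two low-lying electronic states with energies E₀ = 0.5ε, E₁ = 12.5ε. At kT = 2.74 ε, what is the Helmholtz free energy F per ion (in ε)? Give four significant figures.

Eᵢ/kT = 0.182482, 4.56204.
Z = Σ e^(−Eᵢ/kT) = e^(−0.182482) + e^(−4.56204) = 0.833200 + 0.0104407 = 0.843641.
F = −kT ln Z = −2.74 × ln(0.843641) = −2.74 × -0.170028 = 0.4659 ε.

0.4659 ε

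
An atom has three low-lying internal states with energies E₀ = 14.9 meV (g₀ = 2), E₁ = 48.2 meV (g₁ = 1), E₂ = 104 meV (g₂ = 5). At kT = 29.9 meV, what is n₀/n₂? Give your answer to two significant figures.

7.9

n₀/n₂ = (g₀/g₂) exp[−(E₀−E₂)/kT] = (2/5) × exp(−(-89.1 meV)/(29.9 meV)) = (2/5) × exp(2.980) = 7.9.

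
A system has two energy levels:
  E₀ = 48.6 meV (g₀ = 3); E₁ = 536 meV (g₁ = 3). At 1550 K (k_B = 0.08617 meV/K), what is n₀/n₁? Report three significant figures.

k_BT = 0.08617 × 1550 K = 133.56 meV.
n₀/n₁ = (g₀/g₁) exp[−(E₀−E₁)/kT] = (3/3) × exp(−(-487.4 meV)/(133.56 meV)) = (3/3) × exp(3.6493) = 38.4.

38.4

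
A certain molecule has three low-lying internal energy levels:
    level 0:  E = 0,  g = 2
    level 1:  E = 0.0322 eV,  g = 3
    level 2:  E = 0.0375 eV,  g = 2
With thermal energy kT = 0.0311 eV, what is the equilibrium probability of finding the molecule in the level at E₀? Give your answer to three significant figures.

Eᵢ/kT = 0, 1.0354, 1.2058.
Z = Σ gᵢe^(−Eᵢ/kT) = 2·e^(−0) + 3·e^(−1.0354) + 2·e^(−1.2058) = 2.0000 + 1.0653 + 0.59890 = 3.6642.
P₀ = g₀ e^(−E₀/kT) / Z = 2.0000/3.6642 = 0.546.

0.546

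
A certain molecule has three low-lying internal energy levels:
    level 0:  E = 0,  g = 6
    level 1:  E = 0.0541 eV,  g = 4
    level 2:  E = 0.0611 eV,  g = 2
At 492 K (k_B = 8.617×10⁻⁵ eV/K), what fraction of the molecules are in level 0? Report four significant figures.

k_BT = 8.617×10⁻⁵ × 492 K = 0.0423956 eV.
Eᵢ/kT = 0, 1.27608, 1.44119.
Z = Σ gᵢe^(−Eᵢ/kT) = 6·e^(−0) + 4·e^(−1.27608) + 2·e^(−1.44119) = 6.00000 + 1.11652 + 0.473292 = 7.58981.
P₀ = g₀ e^(−E₀/kT) / Z = 6.00000/7.58981 = 0.7905.

0.7905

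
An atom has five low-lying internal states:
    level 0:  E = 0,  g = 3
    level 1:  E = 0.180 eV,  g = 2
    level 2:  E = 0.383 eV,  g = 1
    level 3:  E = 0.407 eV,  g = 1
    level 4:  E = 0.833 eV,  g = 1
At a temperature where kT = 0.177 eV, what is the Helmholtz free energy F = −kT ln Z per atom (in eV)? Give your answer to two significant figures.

Eᵢ/kT = 0, 1.017, 2.164, 2.299, 4.706.
Z = Σ gᵢe^(−Eᵢ/kT) = 3·e^(−0) + 2·e^(−1.017) + 1·e^(−2.164) + 1·e^(−2.299) + 1·e^(−4.706) = 3.000 + 0.7234 + 0.1149 + 0.1004 + 0.009041 = 3.948.
F = −kT ln Z = −0.177 × ln(3.948) = −0.177 × 1.373 = -0.24 eV.

-0.24 eV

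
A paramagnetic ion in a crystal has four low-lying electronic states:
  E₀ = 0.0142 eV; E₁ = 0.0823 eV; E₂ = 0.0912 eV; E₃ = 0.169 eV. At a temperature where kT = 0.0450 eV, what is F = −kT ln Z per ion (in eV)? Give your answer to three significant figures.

-0.00199 eV

Eᵢ/kT = 0.31556, 1.8289, 2.0267, 3.7556.
Z = Σ e^(−Eᵢ/kT) = e^(−0.31556) + e^(−1.8289) + e^(−2.0267) + e^(−3.7556) = 0.72938 + 0.16059 + 0.13177 + 0.023386 = 1.0451.
F = −kT ln Z = −0.0450 × ln(1.0451) = −0.0450 × 0.044113 = -0.00199 eV.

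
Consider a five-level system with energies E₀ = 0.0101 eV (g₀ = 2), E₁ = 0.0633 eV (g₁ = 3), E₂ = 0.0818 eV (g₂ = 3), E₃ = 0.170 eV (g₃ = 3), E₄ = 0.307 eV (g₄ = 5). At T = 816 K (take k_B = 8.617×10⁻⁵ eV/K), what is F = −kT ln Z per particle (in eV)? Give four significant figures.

k_BT = 8.617×10⁻⁵ × 816 K = 0.0703147 eV.
Eᵢ/kT = 0.143640, 0.900238, 1.16334, 2.41770, 4.36609.
Z = Σ gᵢe^(−Eᵢ/kT) = 2·e^(−0.143640) + 3·e^(−0.900238) + 3·e^(−1.16334) + 3·e^(−2.41770) + 5·e^(−4.36609) = 1.73240 + 1.21942 + 0.937323 + 0.267379 + 0.0635040 = 4.22003.
F = −kT ln Z = −0.0703147 × ln(4.22003) = −0.0703147 × 1.43984 = -0.1012 eV.

-0.1012 eV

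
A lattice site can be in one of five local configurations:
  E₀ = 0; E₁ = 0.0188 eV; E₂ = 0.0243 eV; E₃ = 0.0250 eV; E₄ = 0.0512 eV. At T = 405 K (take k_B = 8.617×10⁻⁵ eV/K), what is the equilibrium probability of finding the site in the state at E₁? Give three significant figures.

0.208

k_BT = 8.617×10⁻⁵ × 405 K = 0.034899 eV.
Eᵢ/kT = 0, 0.53870, 0.69630, 0.71635, 1.4671.
Z = Σ e^(−Eᵢ/kT) = e^(−0) + e^(−0.53870) + e^(−0.69630) + e^(−0.71635) + e^(−1.4671) = 1.0000 + 0.58351 + 0.49843 + 0.48853 + 0.23059 = 2.8011.
P₁ = e^(−E₁/kT) / Z = 0.58351/2.8011 = 0.208.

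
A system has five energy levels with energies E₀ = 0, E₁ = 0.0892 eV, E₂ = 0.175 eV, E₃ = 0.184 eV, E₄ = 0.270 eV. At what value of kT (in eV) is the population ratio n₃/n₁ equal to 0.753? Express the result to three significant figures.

0.334 eV

n₃/n₁ = exp[−(E₃−E₁)/kT] = 0.753.
⇒ (E₃−E₁)/kT = ln(1/0.753) = ln(1.3280) = 0.28367.
kT = 0.0948 eV / 0.28367 = 0.334 eV.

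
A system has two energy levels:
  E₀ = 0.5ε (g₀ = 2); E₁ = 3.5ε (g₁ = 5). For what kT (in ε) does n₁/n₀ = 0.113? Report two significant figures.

n₁/n₀ = (g₁/g₀) exp[−(E₁−E₀)/kT] = 0.113.
⇒ (E₁−E₀)/kT = ln((5/2)/0.113) = ln(22.12) = 3.096.
kT = 3.0ε / 3.096 = 0.97 ε.

0.97 ε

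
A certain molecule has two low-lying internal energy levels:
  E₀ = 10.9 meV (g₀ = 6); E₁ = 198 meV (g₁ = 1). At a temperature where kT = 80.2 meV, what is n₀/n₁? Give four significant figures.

n₀/n₁ = (g₀/g₁) exp[−(E₀−E₁)/kT] = (6/1) × exp(−(-187.1 meV)/(80.2 meV)) = (6/1) × exp(2.33292) = 61.85.

61.85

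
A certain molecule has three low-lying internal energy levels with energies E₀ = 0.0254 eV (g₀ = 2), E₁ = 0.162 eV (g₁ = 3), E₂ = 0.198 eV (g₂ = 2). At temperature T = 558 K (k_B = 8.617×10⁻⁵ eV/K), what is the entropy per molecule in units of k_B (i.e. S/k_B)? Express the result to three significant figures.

1.11

k_BT = 8.617×10⁻⁵ × 558 K = 0.048083 eV.
Eᵢ/kT = 0.52825, 3.3692, 4.1179.
Z = Σ gᵢe^(−Eᵢ/kT) = 2·e^(−0.52825) + 3·e^(−3.3692) + 2·e^(−4.1179) = 1.1793 + 0.10325 + 0.032557 = 1.3151.
⟨E⟩ = Σ EᵢPᵢ = 0.040398 eV.
S/k_B = ln Z + ⟨E⟩/kT = ln(1.3151) + 0.040398/0.048083 = 0.27391 + 0.84017 = 1.11.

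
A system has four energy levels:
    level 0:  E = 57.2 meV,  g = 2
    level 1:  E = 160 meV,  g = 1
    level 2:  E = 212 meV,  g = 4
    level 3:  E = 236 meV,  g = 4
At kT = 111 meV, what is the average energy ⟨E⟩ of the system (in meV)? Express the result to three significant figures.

138 meV

Eᵢ/kT = 0.51532, 1.4414, 1.9099, 2.1261.
Z = Σ gᵢe^(−Eᵢ/kT) = 2·e^(−0.51532) + 1·e^(−1.4414) + 4·e^(−1.9099) + 4·e^(−2.1261) = 1.1946 + 0.23660 + 0.59238 + 0.47721 = 2.5008.
⟨E⟩ = Σ Eᵢ gᵢe^(−Eᵢ/kT) / Z = (57.2·1.1946 + 160·0.23660 + 212·0.59238 + 236·0.47721) / 2.5008 = 138 meV.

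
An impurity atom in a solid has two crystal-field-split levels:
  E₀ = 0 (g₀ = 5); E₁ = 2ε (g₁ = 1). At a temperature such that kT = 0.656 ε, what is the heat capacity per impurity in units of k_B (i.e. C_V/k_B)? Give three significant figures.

Eᵢ/kT = 0, 3.0488.
Z = Σ gᵢe^(−Eᵢ/kT) = 5·e^(−0) + 1·e^(−3.0488) = 5.0000 + 0.047416 = 5.0474.
⟨E⟩ = 0.018788 ε, ⟨E²⟩ = 0.037577 ε².
C_V/k_B = (⟨E²⟩ − ⟨E⟩²)/(kT)² = (0.037577 − 0.00035299)/0.43034 = 0.0865.

0.0865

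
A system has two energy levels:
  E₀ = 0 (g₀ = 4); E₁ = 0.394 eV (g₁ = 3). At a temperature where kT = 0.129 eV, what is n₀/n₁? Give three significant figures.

28.3

n₀/n₁ = (g₀/g₁) exp[−(E₀−E₁)/kT] = (4/3) × exp(−(-0.394 eV)/(0.129 eV)) = (4/3) × exp(3.0543) = 28.3.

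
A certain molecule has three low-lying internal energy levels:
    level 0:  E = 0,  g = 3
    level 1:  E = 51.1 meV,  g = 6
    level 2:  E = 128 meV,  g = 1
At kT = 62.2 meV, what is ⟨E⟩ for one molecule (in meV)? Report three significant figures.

Eᵢ/kT = 0, 0.82154, 2.0579.
Z = Σ gᵢe^(−Eᵢ/kT) = 3·e^(−0) + 6·e^(−0.82154) + 1·e^(−2.0579) = 3.0000 + 2.6385 + 0.12772 = 5.7662.
⟨E⟩ = Σ Eᵢ gᵢe^(−Eᵢ/kT) / Z = (0·3.0000 + 51.1·2.6385 + 128·0.12772) / 5.7662 = 26.2 meV.

26.2 meV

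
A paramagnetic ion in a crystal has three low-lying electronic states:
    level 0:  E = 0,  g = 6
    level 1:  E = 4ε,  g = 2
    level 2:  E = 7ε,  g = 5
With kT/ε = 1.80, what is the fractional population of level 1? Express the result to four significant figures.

Eᵢ/kT = 0, 2.22222, 3.88889.
Z = Σ gᵢe^(−Eᵢ/kT) = 6·e^(−0) + 2·e^(−2.22222) + 5·e^(−3.88889) = 6.00000 + 0.216737 + 0.102340 = 6.31908.
P₁ = g₁ e^(−E₁/kT) / Z = 0.216737/6.31908 = 0.03430.

0.03430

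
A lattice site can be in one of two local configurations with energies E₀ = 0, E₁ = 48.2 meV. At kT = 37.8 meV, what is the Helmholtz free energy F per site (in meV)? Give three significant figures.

-9.31 meV

Eᵢ/kT = 0, 1.2751.
Z = Σ e^(−Eᵢ/kT) = e^(−0) + e^(−1.2751) = 1.0000 + 0.27940 = 1.2794.
F = −kT ln Z = −37.8 × ln(1.2794) = −37.8 × 0.24639 = -9.31 meV.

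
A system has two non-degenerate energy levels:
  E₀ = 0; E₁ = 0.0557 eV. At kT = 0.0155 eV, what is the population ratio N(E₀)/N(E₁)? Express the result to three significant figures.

36.4

n₀/n₁ = exp[−(E₀−E₁)/kT] = exp(−(-0.0557 eV)/(0.0155 eV)) = exp(3.5935) = 36.4.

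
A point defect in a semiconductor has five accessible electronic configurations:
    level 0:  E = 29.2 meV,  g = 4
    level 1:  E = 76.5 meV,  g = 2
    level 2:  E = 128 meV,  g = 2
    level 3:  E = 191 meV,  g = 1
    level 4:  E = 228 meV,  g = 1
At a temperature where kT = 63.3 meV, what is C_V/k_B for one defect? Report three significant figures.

0.357

Eᵢ/kT = 0.46130, 1.2085, 2.0221, 3.0174, 3.6019.
Z = Σ gᵢe^(−Eᵢ/kT) = 4·e^(−0.46130) + 2·e^(−1.2085) + 2·e^(−2.0221) + 1·e^(−3.0174) + 1·e^(−3.6019) = 2.5219 + 0.59729 + 0.26475 + 0.048928 + 0.027272 = 3.4601.
⟨E⟩ = 48.780 meV, ⟨E²⟩ = 3810.9 meV².
C_V/k_B = (⟨E²⟩ − ⟨E⟩²)/(kT)² = (3810.9 − 2379.5)/4006.9 = 0.357.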